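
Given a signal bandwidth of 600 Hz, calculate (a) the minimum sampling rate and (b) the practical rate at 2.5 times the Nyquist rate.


By Nyquist theorem, fs_min = 2 * fmax.
fs_min = 2 * 600 = 1200 Hz
Practical rate = 2.5 * fs_min = 2.5 * 1200 = 3000 Hz

fs_min = 1200 Hz, fs_practical = 3000 Hz


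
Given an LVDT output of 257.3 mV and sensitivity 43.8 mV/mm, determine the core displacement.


Displacement = Vout / sensitivity.
d = 257.3 / 43.8
d = 5.874 mm

5.874 mm


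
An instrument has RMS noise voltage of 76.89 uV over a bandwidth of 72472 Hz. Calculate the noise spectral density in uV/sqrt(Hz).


Noise spectral density = Vrms / sqrt(BW).
NSD = 76.89 / sqrt(72472)
NSD = 76.89 / 269.2062
NSD = 0.2856 uV/sqrt(Hz)

0.2856 uV/sqrt(Hz)


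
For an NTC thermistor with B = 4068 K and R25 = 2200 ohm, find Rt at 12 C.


NTC thermistor equation: Rt = R25 * exp(B * (1/T - 1/T25)).
T in Kelvin: 285.15 K, T25 = 298.15 K
1/T - 1/T25 = 1/285.15 - 1/298.15 = 0.00015291
B * (1/T - 1/T25) = 4068 * 0.00015291 = 0.622
Rt = 2200 * exp(0.622) = 4098.0 ohm

4098.0 ohm


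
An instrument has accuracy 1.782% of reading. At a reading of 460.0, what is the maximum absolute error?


Absolute error = (accuracy% / 100) * reading.
Error = (1.782 / 100) * 460.0
Error = 0.01782 * 460.0
Error = 8.1972

8.1972


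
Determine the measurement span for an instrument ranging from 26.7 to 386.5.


Span = upper range - lower range.
Span = 386.5 - (26.7)
Span = 359.8

359.8


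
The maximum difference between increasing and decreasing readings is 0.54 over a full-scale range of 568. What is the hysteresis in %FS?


Hysteresis = (max difference / full scale) * 100%.
H = (0.54 / 568) * 100
H = 0.095 %FS

0.095 %FS


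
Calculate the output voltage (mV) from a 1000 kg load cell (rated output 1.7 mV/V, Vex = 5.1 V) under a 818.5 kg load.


Vout = rated_output * Vex * (load / capacity).
Vout = 1.7 * 5.1 * (818.5 / 1000)
Vout = 1.7 * 5.1 * 0.8185
Vout = 7.096 mV

7.096 mV


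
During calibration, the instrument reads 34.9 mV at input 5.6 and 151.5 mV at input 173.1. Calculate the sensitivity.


Sensitivity = (y2 - y1) / (x2 - x1).
S = (151.5 - 34.9) / (173.1 - 5.6)
S = 116.6 / 167.5
S = 0.6961 mV/unit

0.6961 mV/unit


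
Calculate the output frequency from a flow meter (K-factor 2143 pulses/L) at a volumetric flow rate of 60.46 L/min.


Frequency = K * Q / 60 (converting L/min to L/s).
f = 2143 * 60.46 / 60
f = 129565.78 / 60
f = 2159.43 Hz

2159.43 Hz


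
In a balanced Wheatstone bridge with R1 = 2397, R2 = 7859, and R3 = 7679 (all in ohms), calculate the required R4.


At balance: R1*R4 = R2*R3, so R4 = R2*R3/R1.
R4 = 7859 * 7679 / 2397
R4 = 60349261 / 2397
R4 = 25177.0 ohm

25177.0 ohm


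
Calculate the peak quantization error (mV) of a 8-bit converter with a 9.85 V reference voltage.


The maximum quantization error is +/- LSB/2.
LSB = Vref / 2^n = 9.85 / 256 = 0.03847656 V
Max error = LSB / 2 = 0.03847656 / 2 = 0.01923828 V
Max error = 19.2383 mV

19.2383 mV


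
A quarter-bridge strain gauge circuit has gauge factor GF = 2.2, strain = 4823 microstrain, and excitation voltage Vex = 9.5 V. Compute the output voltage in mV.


Quarter bridge output: Vout = (GF * epsilon * Vex) / 4.
Vout = (2.2 * 4823e-6 * 9.5) / 4
Vout = 0.1008007 / 4 V
Vout = 0.02520017 V = 25.2002 mV

25.2002 mV


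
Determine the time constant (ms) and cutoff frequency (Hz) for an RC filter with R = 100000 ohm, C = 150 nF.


Time constant: tau = R * C.
tau = 100000 * 1.50e-07 = 0.015 s
tau = 15.0 ms
Cutoff frequency: fc = 1 / (2*pi*R*C).
fc = 1 / (2*pi*0.015) = 10.61 Hz

tau = 15.0 ms, fc = 10.61 Hz


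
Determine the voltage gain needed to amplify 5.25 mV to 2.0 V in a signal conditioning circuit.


Gain = Vout / Vin (converting to same units).
G = 2.0 V / 5.25 mV
G = 2000.0 mV / 5.25 mV
G = 380.95

380.95


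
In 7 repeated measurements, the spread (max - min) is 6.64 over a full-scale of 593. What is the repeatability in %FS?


Repeatability = (spread / full scale) * 100%.
R = (6.64 / 593) * 100
R = 1.12 %FS

1.12 %FS


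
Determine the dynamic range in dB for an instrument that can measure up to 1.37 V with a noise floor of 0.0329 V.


Dynamic range = 20 * log10(Vmax / Vnoise).
DR = 20 * log10(1.37 / 0.0329)
DR = 20 * log10(41.64)
DR = 32.39 dB

32.39 dB


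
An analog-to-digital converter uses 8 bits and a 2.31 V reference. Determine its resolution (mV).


The resolution (LSB) of an ADC is Vref / 2^n.
LSB = 2.31 / 2^8
LSB = 2.31 / 256
LSB = 0.00902344 V = 9.0234375 mV

9.0234375 mV


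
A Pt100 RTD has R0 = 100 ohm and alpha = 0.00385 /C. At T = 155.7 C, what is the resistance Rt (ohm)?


The RTD equation: Rt = R0 * (1 + alpha * T).
Rt = 100 * (1 + 0.00385 * 155.7)
Rt = 100 * (1 + 0.599445)
Rt = 100 * 1.599445
Rt = 159.945 ohm

159.945 ohm


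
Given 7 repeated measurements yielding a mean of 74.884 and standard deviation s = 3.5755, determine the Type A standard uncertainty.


The standard uncertainty for Type A evaluation is u = s / sqrt(n).
u = 3.5755 / sqrt(7)
u = 3.5755 / 2.6458
u = 1.3514

1.3514


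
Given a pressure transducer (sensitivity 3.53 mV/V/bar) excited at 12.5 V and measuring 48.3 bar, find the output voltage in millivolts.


Output = sensitivity * Vex * P.
Vout = 3.53 * 12.5 * 48.3
Vout = 44.125 * 48.3
Vout = 2131.24 mV

2131.24 mV


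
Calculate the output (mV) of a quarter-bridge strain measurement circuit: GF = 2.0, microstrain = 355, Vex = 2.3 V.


Quarter bridge output: Vout = (GF * epsilon * Vex) / 4.
Vout = (2.0 * 355e-6 * 2.3) / 4
Vout = 0.001633 / 4 V
Vout = 0.00040825 V = 0.4083 mV

0.4083 mV


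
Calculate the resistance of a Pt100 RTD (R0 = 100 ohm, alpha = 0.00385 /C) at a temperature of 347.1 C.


The RTD equation: Rt = R0 * (1 + alpha * T).
Rt = 100 * (1 + 0.00385 * 347.1)
Rt = 100 * (1 + 1.336335)
Rt = 100 * 2.336335
Rt = 233.633 ohm

233.633 ohm


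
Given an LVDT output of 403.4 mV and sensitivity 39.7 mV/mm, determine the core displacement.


Displacement = Vout / sensitivity.
d = 403.4 / 39.7
d = 10.161 mm

10.161 mm


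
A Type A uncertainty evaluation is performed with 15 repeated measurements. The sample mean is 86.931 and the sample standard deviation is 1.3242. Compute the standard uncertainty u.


The standard uncertainty for Type A evaluation is u = s / sqrt(n).
u = 1.3242 / sqrt(15)
u = 1.3242 / 3.873
u = 0.3419

0.3419


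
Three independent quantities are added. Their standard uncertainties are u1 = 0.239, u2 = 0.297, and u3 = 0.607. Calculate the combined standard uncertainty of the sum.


For a sum of independent quantities, uc = sqrt(u1^2 + u2^2 + u3^2).
uc = sqrt(0.239^2 + 0.297^2 + 0.607^2)
uc = sqrt(0.057121 + 0.088209 + 0.368449)
uc = 0.7168

0.7168


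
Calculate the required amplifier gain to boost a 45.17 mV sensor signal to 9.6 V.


Gain = Vout / Vin (converting to same units).
G = 9.6 V / 45.17 mV
G = 9600.0 mV / 45.17 mV
G = 212.53

212.53


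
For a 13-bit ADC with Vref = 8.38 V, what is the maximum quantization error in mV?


The maximum quantization error is +/- LSB/2.
LSB = Vref / 2^n = 8.38 / 8192 = 0.00102295 V
Max error = LSB / 2 = 0.00102295 / 2 = 0.00051147 V
Max error = 0.5115 mV

0.5115 mV


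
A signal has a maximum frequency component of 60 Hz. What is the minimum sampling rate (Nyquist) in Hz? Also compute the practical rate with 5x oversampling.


By Nyquist theorem, fs_min = 2 * fmax.
fs_min = 2 * 60 = 120 Hz
Practical rate = 5 * fs_min = 5 * 120 = 600 Hz

fs_min = 120 Hz, fs_practical = 600 Hz


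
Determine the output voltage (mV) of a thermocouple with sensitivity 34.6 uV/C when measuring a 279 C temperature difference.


The thermocouple output V = sensitivity * dT.
V = 34.6 uV/C * 279 C
V = 9653.4 uV
V = 9.653 mV

9.653 mV


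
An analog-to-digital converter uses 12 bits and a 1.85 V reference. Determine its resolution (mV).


The resolution (LSB) of an ADC is Vref / 2^n.
LSB = 1.85 / 2^12
LSB = 1.85 / 4096
LSB = 0.00045166 V = 0.45166016 mV

0.45166016 mV


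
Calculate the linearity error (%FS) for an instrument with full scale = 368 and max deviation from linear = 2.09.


Linearity error = (max deviation / full scale) * 100%.
Linearity = (2.09 / 368) * 100
Linearity = 0.568 %FS

0.568 %FS


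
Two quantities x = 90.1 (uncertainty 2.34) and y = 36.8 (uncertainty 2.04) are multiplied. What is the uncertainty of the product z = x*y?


For a product z = x*y, the relative uncertainty is:
uz/z = sqrt((ux/x)^2 + (uy/y)^2)
Relative uncertainties: ux/x = 2.34/90.1 = 0.025971
uy/y = 2.04/36.8 = 0.055435
z = 90.1 * 36.8 = 3315.7
uz = 3315.7 * sqrt(0.025971^2 + 0.055435^2) = 202.976

202.976


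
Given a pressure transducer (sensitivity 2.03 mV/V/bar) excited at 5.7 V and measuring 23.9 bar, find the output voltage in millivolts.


Output = sensitivity * Vex * P.
Vout = 2.03 * 5.7 * 23.9
Vout = 11.571 * 23.9
Vout = 276.55 mV

276.55 mV


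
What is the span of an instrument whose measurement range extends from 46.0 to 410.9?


Span = upper range - lower range.
Span = 410.9 - (46.0)
Span = 364.9

364.9


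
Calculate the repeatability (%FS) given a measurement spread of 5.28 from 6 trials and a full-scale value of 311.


Repeatability = (spread / full scale) * 100%.
R = (5.28 / 311) * 100
R = 1.698 %FS

1.698 %FS


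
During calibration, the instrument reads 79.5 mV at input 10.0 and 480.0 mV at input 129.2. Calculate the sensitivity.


Sensitivity = (y2 - y1) / (x2 - x1).
S = (480.0 - 79.5) / (129.2 - 10.0)
S = 400.5 / 119.2
S = 3.3599 mV/unit

3.3599 mV/unit


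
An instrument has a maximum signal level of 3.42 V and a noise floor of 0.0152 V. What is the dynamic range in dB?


Dynamic range = 20 * log10(Vmax / Vnoise).
DR = 20 * log10(3.42 / 0.0152)
DR = 20 * log10(225.0)
DR = 47.04 dB

47.04 dB


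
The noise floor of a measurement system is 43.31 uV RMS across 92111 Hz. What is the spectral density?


Noise spectral density = Vrms / sqrt(BW).
NSD = 43.31 / sqrt(92111)
NSD = 43.31 / 303.4979
NSD = 0.1427 uV/sqrt(Hz)

0.1427 uV/sqrt(Hz)


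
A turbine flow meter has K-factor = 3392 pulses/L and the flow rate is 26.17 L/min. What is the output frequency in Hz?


Frequency = K * Q / 60 (converting L/min to L/s).
f = 3392 * 26.17 / 60
f = 88768.64 / 60
f = 1479.48 Hz

1479.48 Hz


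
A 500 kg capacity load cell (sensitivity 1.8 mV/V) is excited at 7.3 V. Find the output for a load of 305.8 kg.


Vout = rated_output * Vex * (load / capacity).
Vout = 1.8 * 7.3 * (305.8 / 500)
Vout = 1.8 * 7.3 * 0.6116
Vout = 8.036 mV

8.036 mV


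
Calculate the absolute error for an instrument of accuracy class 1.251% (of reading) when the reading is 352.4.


Absolute error = (accuracy% / 100) * reading.
Error = (1.251 / 100) * 352.4
Error = 0.01251 * 352.4
Error = 4.4085

4.4085


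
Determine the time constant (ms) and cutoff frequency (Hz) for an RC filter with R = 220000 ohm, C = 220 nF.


Time constant: tau = R * C.
tau = 220000 * 2.20e-07 = 0.0484 s
tau = 48.4 ms
Cutoff frequency: fc = 1 / (2*pi*R*C).
fc = 1 / (2*pi*0.0484) = 3.29 Hz

tau = 48.4 ms, fc = 3.29 Hz


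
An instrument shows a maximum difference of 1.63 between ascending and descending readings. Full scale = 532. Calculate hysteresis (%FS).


Hysteresis = (max difference / full scale) * 100%.
H = (1.63 / 532) * 100
H = 0.306 %FS

0.306 %FS


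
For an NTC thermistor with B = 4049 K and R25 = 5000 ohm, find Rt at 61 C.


NTC thermistor equation: Rt = R25 * exp(B * (1/T - 1/T25)).
T in Kelvin: 334.15 K, T25 = 298.15 K
1/T - 1/T25 = 1/334.15 - 1/298.15 = -0.00036135
B * (1/T - 1/T25) = 4049 * -0.00036135 = -1.4631
Rt = 5000 * exp(-1.4631) = 1157.6 ohm

1157.6 ohm


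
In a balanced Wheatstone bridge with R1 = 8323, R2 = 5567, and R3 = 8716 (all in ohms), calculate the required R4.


At balance: R1*R4 = R2*R3, so R4 = R2*R3/R1.
R4 = 5567 * 8716 / 8323
R4 = 48521972 / 8323
R4 = 5829.87 ohm

5829.87 ohm


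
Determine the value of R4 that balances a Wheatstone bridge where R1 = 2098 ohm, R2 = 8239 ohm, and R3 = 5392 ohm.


At balance: R1*R4 = R2*R3, so R4 = R2*R3/R1.
R4 = 8239 * 5392 / 2098
R4 = 44424688 / 2098
R4 = 21174.78 ohm

21174.78 ohm


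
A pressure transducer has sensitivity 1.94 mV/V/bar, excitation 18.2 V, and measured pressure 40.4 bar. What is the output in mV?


Output = sensitivity * Vex * P.
Vout = 1.94 * 18.2 * 40.4
Vout = 35.308 * 40.4
Vout = 1426.44 mV

1426.44 mV


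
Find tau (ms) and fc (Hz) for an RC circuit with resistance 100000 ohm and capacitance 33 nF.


Time constant: tau = R * C.
tau = 100000 * 3.30e-08 = 0.0033 s
tau = 3.3 ms
Cutoff frequency: fc = 1 / (2*pi*R*C).
fc = 1 / (2*pi*0.0033) = 48.23 Hz

tau = 3.3 ms, fc = 48.23 Hz


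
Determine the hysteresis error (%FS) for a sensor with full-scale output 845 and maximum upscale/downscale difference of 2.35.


Hysteresis = (max difference / full scale) * 100%.
H = (2.35 / 845) * 100
H = 0.278 %FS

0.278 %FS


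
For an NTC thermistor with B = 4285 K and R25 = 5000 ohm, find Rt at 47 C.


NTC thermistor equation: Rt = R25 * exp(B * (1/T - 1/T25)).
T in Kelvin: 320.15 K, T25 = 298.15 K
1/T - 1/T25 = 1/320.15 - 1/298.15 = -0.00023048
B * (1/T - 1/T25) = 4285 * -0.00023048 = -0.9876
Rt = 5000 * exp(-0.9876) = 1862.3 ohm

1862.3 ohm


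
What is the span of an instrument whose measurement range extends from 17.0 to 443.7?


Span = upper range - lower range.
Span = 443.7 - (17.0)
Span = 426.7

426.7


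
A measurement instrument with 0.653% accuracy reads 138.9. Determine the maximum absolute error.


Absolute error = (accuracy% / 100) * reading.
Error = (0.653 / 100) * 138.9
Error = 0.00653 * 138.9
Error = 0.907

0.907


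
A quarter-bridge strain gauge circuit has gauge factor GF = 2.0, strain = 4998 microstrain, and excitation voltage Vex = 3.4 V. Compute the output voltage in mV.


Quarter bridge output: Vout = (GF * epsilon * Vex) / 4.
Vout = (2.0 * 4998e-6 * 3.4) / 4
Vout = 0.0339864 / 4 V
Vout = 0.0084966 V = 8.4966 mV

8.4966 mV


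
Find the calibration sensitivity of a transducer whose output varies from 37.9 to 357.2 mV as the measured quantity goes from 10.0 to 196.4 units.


Sensitivity = (y2 - y1) / (x2 - x1).
S = (357.2 - 37.9) / (196.4 - 10.0)
S = 319.3 / 186.4
S = 1.713 mV/unit

1.713 mV/unit


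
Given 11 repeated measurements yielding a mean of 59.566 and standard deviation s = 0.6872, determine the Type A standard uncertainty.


The standard uncertainty for Type A evaluation is u = s / sqrt(n).
u = 0.6872 / sqrt(11)
u = 0.6872 / 3.3166
u = 0.2072

0.2072


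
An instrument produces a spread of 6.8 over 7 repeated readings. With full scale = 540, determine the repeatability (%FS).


Repeatability = (spread / full scale) * 100%.
R = (6.8 / 540) * 100
R = 1.259 %FS

1.259 %FS


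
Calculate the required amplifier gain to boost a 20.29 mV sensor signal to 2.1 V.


Gain = Vout / Vin (converting to same units).
G = 2.1 V / 20.29 mV
G = 2100.0 mV / 20.29 mV
G = 103.5

103.5


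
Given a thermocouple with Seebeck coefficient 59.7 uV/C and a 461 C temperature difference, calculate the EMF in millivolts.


The thermocouple output V = sensitivity * dT.
V = 59.7 uV/C * 461 C
V = 27521.7 uV
V = 27.522 mV

27.522 mV


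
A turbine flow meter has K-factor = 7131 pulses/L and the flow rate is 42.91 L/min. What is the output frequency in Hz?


Frequency = K * Q / 60 (converting L/min to L/s).
f = 7131 * 42.91 / 60
f = 305991.21 / 60
f = 5099.85 Hz

5099.85 Hz


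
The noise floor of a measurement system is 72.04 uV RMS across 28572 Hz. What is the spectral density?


Noise spectral density = Vrms / sqrt(BW).
NSD = 72.04 / sqrt(28572)
NSD = 72.04 / 169.0325
NSD = 0.4262 uV/sqrt(Hz)

0.4262 uV/sqrt(Hz)


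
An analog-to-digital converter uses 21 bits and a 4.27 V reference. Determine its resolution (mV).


The resolution (LSB) of an ADC is Vref / 2^n.
LSB = 4.27 / 2^21
LSB = 4.27 / 2097152
LSB = 2.04e-06 V = 0.00203609 mV

0.00203609 mV


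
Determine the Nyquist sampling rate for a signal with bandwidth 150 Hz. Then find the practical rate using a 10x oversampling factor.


By Nyquist theorem, fs_min = 2 * fmax.
fs_min = 2 * 150 = 300 Hz
Practical rate = 10 * fs_min = 10 * 300 = 3000 Hz

fs_min = 300 Hz, fs_practical = 3000 Hz


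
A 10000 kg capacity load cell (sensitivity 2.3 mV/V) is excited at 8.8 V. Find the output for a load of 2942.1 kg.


Vout = rated_output * Vex * (load / capacity).
Vout = 2.3 * 8.8 * (2942.1 / 10000)
Vout = 2.3 * 8.8 * 0.29421
Vout = 5.955 mV

5.955 mV


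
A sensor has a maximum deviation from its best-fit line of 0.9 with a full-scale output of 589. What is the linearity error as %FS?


Linearity error = (max deviation / full scale) * 100%.
Linearity = (0.9 / 589) * 100
Linearity = 0.153 %FS

0.153 %FS


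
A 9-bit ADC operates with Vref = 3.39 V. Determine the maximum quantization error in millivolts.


The maximum quantization error is +/- LSB/2.
LSB = Vref / 2^n = 3.39 / 512 = 0.00662109 V
Max error = LSB / 2 = 0.00662109 / 2 = 0.00331055 V
Max error = 3.3105 mV

3.3105 mV


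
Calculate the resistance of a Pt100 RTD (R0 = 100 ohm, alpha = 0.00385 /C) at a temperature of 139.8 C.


The RTD equation: Rt = R0 * (1 + alpha * T).
Rt = 100 * (1 + 0.00385 * 139.8)
Rt = 100 * (1 + 0.53823)
Rt = 100 * 1.53823
Rt = 153.823 ohm

153.823 ohm


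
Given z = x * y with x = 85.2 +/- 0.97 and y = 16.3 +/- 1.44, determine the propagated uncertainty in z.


For a product z = x*y, the relative uncertainty is:
uz/z = sqrt((ux/x)^2 + (uy/y)^2)
Relative uncertainties: ux/x = 0.97/85.2 = 0.011385
uy/y = 1.44/16.3 = 0.088344
z = 85.2 * 16.3 = 1388.8
uz = 1388.8 * sqrt(0.011385^2 + 0.088344^2) = 123.703

123.703


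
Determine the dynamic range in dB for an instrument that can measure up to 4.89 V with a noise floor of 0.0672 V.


Dynamic range = 20 * log10(Vmax / Vnoise).
DR = 20 * log10(4.89 / 0.0672)
DR = 20 * log10(72.77)
DR = 37.24 dB

37.24 dB


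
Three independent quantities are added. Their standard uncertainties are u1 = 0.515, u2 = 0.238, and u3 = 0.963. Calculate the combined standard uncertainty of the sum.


For a sum of independent quantities, uc = sqrt(u1^2 + u2^2 + u3^2).
uc = sqrt(0.515^2 + 0.238^2 + 0.963^2)
uc = sqrt(0.265225 + 0.056644 + 0.927369)
uc = 1.1177

1.1177


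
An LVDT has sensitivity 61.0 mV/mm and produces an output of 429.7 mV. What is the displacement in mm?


Displacement = Vout / sensitivity.
d = 429.7 / 61.0
d = 7.044 mm

7.044 mm


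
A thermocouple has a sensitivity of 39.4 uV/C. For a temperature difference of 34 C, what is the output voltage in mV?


The thermocouple output V = sensitivity * dT.
V = 39.4 uV/C * 34 C
V = 1339.6 uV
V = 1.34 mV

1.34 mV


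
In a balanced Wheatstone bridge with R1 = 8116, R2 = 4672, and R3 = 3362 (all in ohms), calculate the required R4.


At balance: R1*R4 = R2*R3, so R4 = R2*R3/R1.
R4 = 4672 * 3362 / 8116
R4 = 15707264 / 8116
R4 = 1935.35 ohm

1935.35 ohm


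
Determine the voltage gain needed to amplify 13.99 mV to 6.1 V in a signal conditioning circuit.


Gain = Vout / Vin (converting to same units).
G = 6.1 V / 13.99 mV
G = 6100.0 mV / 13.99 mV
G = 436.03

436.03


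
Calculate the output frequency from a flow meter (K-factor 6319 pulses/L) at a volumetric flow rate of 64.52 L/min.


Frequency = K * Q / 60 (converting L/min to L/s).
f = 6319 * 64.52 / 60
f = 407701.88 / 60
f = 6795.03 Hz

6795.03 Hz


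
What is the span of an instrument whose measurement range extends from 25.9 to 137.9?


Span = upper range - lower range.
Span = 137.9 - (25.9)
Span = 112.0

112.0


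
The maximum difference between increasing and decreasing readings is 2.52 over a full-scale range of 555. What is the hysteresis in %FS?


Hysteresis = (max difference / full scale) * 100%.
H = (2.52 / 555) * 100
H = 0.454 %FS

0.454 %FS


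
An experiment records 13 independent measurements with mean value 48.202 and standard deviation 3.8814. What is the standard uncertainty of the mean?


The standard uncertainty for Type A evaluation is u = s / sqrt(n).
u = 3.8814 / sqrt(13)
u = 3.8814 / 3.6056
u = 1.0765

1.0765


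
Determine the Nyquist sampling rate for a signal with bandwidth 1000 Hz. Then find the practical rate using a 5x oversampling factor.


By Nyquist theorem, fs_min = 2 * fmax.
fs_min = 2 * 1000 = 2000 Hz
Practical rate = 5 * fs_min = 5 * 2000 = 10000 Hz

fs_min = 2000 Hz, fs_practical = 10000 Hz


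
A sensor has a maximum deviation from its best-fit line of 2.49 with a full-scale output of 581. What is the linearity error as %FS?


Linearity error = (max deviation / full scale) * 100%.
Linearity = (2.49 / 581) * 100
Linearity = 0.429 %FS

0.429 %FS


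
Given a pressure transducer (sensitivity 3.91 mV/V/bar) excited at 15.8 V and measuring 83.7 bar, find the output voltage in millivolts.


Output = sensitivity * Vex * P.
Vout = 3.91 * 15.8 * 83.7
Vout = 61.778 * 83.7
Vout = 5170.82 mV

5170.82 mV


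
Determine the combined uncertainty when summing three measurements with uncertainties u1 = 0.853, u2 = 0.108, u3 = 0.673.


For a sum of independent quantities, uc = sqrt(u1^2 + u2^2 + u3^2).
uc = sqrt(0.853^2 + 0.108^2 + 0.673^2)
uc = sqrt(0.727609 + 0.011664 + 0.452929)
uc = 1.0919

1.0919


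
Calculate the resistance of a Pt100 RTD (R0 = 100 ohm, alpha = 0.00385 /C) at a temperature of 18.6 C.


The RTD equation: Rt = R0 * (1 + alpha * T).
Rt = 100 * (1 + 0.00385 * 18.6)
Rt = 100 * (1 + 0.07161)
Rt = 100 * 1.07161
Rt = 107.161 ohm

107.161 ohm


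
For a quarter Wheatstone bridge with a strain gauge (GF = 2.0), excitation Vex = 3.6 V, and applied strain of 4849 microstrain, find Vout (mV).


Quarter bridge output: Vout = (GF * epsilon * Vex) / 4.
Vout = (2.0 * 4849e-6 * 3.6) / 4
Vout = 0.0349128 / 4 V
Vout = 0.0087282 V = 8.7282 mV

8.7282 mV


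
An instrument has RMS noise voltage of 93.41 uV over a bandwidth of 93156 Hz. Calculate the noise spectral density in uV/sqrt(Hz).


Noise spectral density = Vrms / sqrt(BW).
NSD = 93.41 / sqrt(93156)
NSD = 93.41 / 305.2147
NSD = 0.306 uV/sqrt(Hz)

0.306 uV/sqrt(Hz)


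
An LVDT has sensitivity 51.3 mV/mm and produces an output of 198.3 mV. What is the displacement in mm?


Displacement = Vout / sensitivity.
d = 198.3 / 51.3
d = 3.865 mm

3.865 mm


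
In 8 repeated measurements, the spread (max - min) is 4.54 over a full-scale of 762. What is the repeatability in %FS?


Repeatability = (spread / full scale) * 100%.
R = (4.54 / 762) * 100
R = 0.596 %FS

0.596 %FS


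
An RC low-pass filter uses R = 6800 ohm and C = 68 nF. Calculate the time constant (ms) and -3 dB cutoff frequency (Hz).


Time constant: tau = R * C.
tau = 6800 * 6.80e-08 = 0.0004624 s
tau = 0.4624 ms
Cutoff frequency: fc = 1 / (2*pi*R*C).
fc = 1 / (2*pi*0.0004624) = 344.19 Hz

tau = 0.4624 ms, fc = 344.19 Hz


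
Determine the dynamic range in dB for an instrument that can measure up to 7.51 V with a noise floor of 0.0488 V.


Dynamic range = 20 * log10(Vmax / Vnoise).
DR = 20 * log10(7.51 / 0.0488)
DR = 20 * log10(153.89)
DR = 43.74 dB

43.74 dB


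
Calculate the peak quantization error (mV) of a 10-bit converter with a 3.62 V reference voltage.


The maximum quantization error is +/- LSB/2.
LSB = Vref / 2^n = 3.62 / 1024 = 0.00353516 V
Max error = LSB / 2 = 0.00353516 / 2 = 0.00176758 V
Max error = 1.7676 mV

1.7676 mV


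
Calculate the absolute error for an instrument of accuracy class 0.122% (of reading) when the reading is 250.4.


Absolute error = (accuracy% / 100) * reading.
Error = (0.122 / 100) * 250.4
Error = 0.00122 * 250.4
Error = 0.3055

0.3055


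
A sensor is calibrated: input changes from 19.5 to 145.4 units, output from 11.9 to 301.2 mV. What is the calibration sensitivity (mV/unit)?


Sensitivity = (y2 - y1) / (x2 - x1).
S = (301.2 - 11.9) / (145.4 - 19.5)
S = 289.3 / 125.9
S = 2.2979 mV/unit

2.2979 mV/unit


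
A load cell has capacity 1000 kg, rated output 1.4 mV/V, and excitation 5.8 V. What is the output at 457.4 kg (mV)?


Vout = rated_output * Vex * (load / capacity).
Vout = 1.4 * 5.8 * (457.4 / 1000)
Vout = 1.4 * 5.8 * 0.4574
Vout = 3.714 mV

3.714 mV


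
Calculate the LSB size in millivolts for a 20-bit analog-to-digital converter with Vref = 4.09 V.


The resolution (LSB) of an ADC is Vref / 2^n.
LSB = 4.09 / 2^20
LSB = 4.09 / 1048576
LSB = 3.9e-06 V = 0.00390053 mV

0.00390053 mV


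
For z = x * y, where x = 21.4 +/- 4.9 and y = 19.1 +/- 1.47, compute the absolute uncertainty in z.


For a product z = x*y, the relative uncertainty is:
uz/z = sqrt((ux/x)^2 + (uy/y)^2)
Relative uncertainties: ux/x = 4.9/21.4 = 0.228972
uy/y = 1.47/19.1 = 0.076963
z = 21.4 * 19.1 = 408.7
uz = 408.7 * sqrt(0.228972^2 + 0.076963^2) = 98.735

98.735


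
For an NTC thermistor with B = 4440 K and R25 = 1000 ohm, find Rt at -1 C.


NTC thermistor equation: Rt = R25 * exp(B * (1/T - 1/T25)).
T in Kelvin: 272.15 K, T25 = 298.15 K
1/T - 1/T25 = 1/272.15 - 1/298.15 = 0.00032043
B * (1/T - 1/T25) = 4440 * 0.00032043 = 1.4227
Rt = 1000 * exp(1.4227) = 4148.3 ohm

4148.3 ohm


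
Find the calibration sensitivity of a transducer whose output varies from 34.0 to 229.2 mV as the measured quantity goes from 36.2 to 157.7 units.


Sensitivity = (y2 - y1) / (x2 - x1).
S = (229.2 - 34.0) / (157.7 - 36.2)
S = 195.2 / 121.5
S = 1.6066 mV/unit

1.6066 mV/unit


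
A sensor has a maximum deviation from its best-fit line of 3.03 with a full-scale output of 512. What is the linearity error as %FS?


Linearity error = (max deviation / full scale) * 100%.
Linearity = (3.03 / 512) * 100
Linearity = 0.592 %FS

0.592 %FS


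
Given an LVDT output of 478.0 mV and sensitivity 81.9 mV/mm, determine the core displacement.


Displacement = Vout / sensitivity.
d = 478.0 / 81.9
d = 5.836 mm

5.836 mm


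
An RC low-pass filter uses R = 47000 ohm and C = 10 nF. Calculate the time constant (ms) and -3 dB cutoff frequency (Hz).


Time constant: tau = R * C.
tau = 47000 * 1.00e-08 = 0.00047 s
tau = 0.47 ms
Cutoff frequency: fc = 1 / (2*pi*R*C).
fc = 1 / (2*pi*0.00047) = 338.63 Hz

tau = 0.47 ms, fc = 338.63 Hz


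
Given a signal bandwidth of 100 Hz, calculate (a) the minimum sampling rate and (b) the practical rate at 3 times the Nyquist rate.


By Nyquist theorem, fs_min = 2 * fmax.
fs_min = 2 * 100 = 200 Hz
Practical rate = 3 * fs_min = 3 * 200 = 600 Hz

fs_min = 200 Hz, fs_practical = 600 Hz


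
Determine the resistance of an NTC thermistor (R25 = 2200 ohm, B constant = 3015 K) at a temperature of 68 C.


NTC thermistor equation: Rt = R25 * exp(B * (1/T - 1/T25)).
T in Kelvin: 341.15 K, T25 = 298.15 K
1/T - 1/T25 = 1/341.15 - 1/298.15 = -0.00042275
B * (1/T - 1/T25) = 3015 * -0.00042275 = -1.2746
Rt = 2200 * exp(-1.2746) = 615.0 ohm

615.0 ohm


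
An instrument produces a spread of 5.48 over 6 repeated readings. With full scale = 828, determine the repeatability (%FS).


Repeatability = (spread / full scale) * 100%.
R = (5.48 / 828) * 100
R = 0.662 %FS

0.662 %FS


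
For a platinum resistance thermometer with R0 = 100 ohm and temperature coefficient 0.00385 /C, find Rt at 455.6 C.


The RTD equation: Rt = R0 * (1 + alpha * T).
Rt = 100 * (1 + 0.00385 * 455.6)
Rt = 100 * (1 + 1.75406)
Rt = 100 * 2.75406
Rt = 275.406 ohm

275.406 ohm


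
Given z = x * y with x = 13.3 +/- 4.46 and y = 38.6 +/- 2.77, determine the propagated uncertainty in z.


For a product z = x*y, the relative uncertainty is:
uz/z = sqrt((ux/x)^2 + (uy/y)^2)
Relative uncertainties: ux/x = 4.46/13.3 = 0.335338
uy/y = 2.77/38.6 = 0.071762
z = 13.3 * 38.6 = 513.4
uz = 513.4 * sqrt(0.335338^2 + 0.071762^2) = 176.054

176.054


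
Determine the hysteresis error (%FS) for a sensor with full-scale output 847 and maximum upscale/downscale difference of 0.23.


Hysteresis = (max difference / full scale) * 100%.
H = (0.23 / 847) * 100
H = 0.027 %FS

0.027 %FS


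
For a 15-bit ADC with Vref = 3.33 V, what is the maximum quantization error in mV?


The maximum quantization error is +/- LSB/2.
LSB = Vref / 2^n = 3.33 / 32768 = 0.00010162 V
Max error = LSB / 2 = 0.00010162 / 2 = 5.081e-05 V
Max error = 0.0508 mV

0.0508 mV


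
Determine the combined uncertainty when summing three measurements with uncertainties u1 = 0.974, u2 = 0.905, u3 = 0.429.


For a sum of independent quantities, uc = sqrt(u1^2 + u2^2 + u3^2).
uc = sqrt(0.974^2 + 0.905^2 + 0.429^2)
uc = sqrt(0.948676 + 0.819025 + 0.184041)
uc = 1.397

1.397


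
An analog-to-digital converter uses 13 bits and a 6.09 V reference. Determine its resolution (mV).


The resolution (LSB) of an ADC is Vref / 2^n.
LSB = 6.09 / 2^13
LSB = 6.09 / 8192
LSB = 0.00074341 V = 0.7434082 mV

0.7434082 mV


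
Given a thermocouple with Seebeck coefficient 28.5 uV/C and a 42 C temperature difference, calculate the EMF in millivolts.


The thermocouple output V = sensitivity * dT.
V = 28.5 uV/C * 42 C
V = 1197.0 uV
V = 1.197 mV

1.197 mV


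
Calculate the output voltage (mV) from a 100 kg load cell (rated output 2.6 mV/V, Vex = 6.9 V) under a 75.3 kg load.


Vout = rated_output * Vex * (load / capacity).
Vout = 2.6 * 6.9 * (75.3 / 100)
Vout = 2.6 * 6.9 * 0.753
Vout = 13.509 mV

13.509 mV


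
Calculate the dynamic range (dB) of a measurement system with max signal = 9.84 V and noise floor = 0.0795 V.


Dynamic range = 20 * log10(Vmax / Vnoise).
DR = 20 * log10(9.84 / 0.0795)
DR = 20 * log10(123.77)
DR = 41.85 dB

41.85 dB


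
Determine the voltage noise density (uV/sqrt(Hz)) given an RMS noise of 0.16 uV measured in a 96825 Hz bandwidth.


Noise spectral density = Vrms / sqrt(BW).
NSD = 0.16 / sqrt(96825)
NSD = 0.16 / 311.1672
NSD = 0.0005 uV/sqrt(Hz)

0.0005 uV/sqrt(Hz)


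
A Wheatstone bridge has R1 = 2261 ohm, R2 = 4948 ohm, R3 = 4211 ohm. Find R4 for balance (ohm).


At balance: R1*R4 = R2*R3, so R4 = R2*R3/R1.
R4 = 4948 * 4211 / 2261
R4 = 20836028 / 2261
R4 = 9215.4 ohm

9215.4 ohm


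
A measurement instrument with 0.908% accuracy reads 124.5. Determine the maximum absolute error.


Absolute error = (accuracy% / 100) * reading.
Error = (0.908 / 100) * 124.5
Error = 0.00908 * 124.5
Error = 1.1305

1.1305


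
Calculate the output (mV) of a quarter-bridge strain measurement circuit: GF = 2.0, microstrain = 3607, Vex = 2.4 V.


Quarter bridge output: Vout = (GF * epsilon * Vex) / 4.
Vout = (2.0 * 3607e-6 * 2.4) / 4
Vout = 0.0173136 / 4 V
Vout = 0.0043284 V = 4.3284 mV

4.3284 mV


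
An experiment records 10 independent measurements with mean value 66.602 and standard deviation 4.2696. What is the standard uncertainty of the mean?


The standard uncertainty for Type A evaluation is u = s / sqrt(n).
u = 4.2696 / sqrt(10)
u = 4.2696 / 3.1623
u = 1.3502

1.3502


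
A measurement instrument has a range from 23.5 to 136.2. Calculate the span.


Span = upper range - lower range.
Span = 136.2 - (23.5)
Span = 112.7

112.7


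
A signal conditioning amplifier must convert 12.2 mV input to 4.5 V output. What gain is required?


Gain = Vout / Vin (converting to same units).
G = 4.5 V / 12.2 mV
G = 4500.0 mV / 12.2 mV
G = 368.85

368.85


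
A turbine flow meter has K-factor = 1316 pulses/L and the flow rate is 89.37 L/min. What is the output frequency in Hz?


Frequency = K * Q / 60 (converting L/min to L/s).
f = 1316 * 89.37 / 60
f = 117610.92 / 60
f = 1960.18 Hz

1960.18 Hz


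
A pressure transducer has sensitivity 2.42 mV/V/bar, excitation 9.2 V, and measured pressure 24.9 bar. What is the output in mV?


Output = sensitivity * Vex * P.
Vout = 2.42 * 9.2 * 24.9
Vout = 22.264 * 24.9
Vout = 554.37 mV

554.37 mV


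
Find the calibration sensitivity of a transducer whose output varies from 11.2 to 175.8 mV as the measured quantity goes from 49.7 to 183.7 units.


Sensitivity = (y2 - y1) / (x2 - x1).
S = (175.8 - 11.2) / (183.7 - 49.7)
S = 164.6 / 134.0
S = 1.2284 mV/unit

1.2284 mV/unit


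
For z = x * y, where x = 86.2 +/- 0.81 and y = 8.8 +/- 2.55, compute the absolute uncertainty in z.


For a product z = x*y, the relative uncertainty is:
uz/z = sqrt((ux/x)^2 + (uy/y)^2)
Relative uncertainties: ux/x = 0.81/86.2 = 0.009397
uy/y = 2.55/8.8 = 0.289773
z = 86.2 * 8.8 = 758.6
uz = 758.6 * sqrt(0.009397^2 + 0.289773^2) = 219.926

219.926


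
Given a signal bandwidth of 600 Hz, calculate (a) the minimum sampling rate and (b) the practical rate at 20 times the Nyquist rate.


By Nyquist theorem, fs_min = 2 * fmax.
fs_min = 2 * 600 = 1200 Hz
Practical rate = 20 * fs_min = 20 * 1200 = 24000 Hz

fs_min = 1200 Hz, fs_practical = 24000 Hz


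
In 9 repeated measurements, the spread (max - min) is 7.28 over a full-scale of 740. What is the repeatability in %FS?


Repeatability = (spread / full scale) * 100%.
R = (7.28 / 740) * 100
R = 0.984 %FS

0.984 %FS


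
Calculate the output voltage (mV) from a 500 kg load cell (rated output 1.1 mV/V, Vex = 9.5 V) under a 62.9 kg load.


Vout = rated_output * Vex * (load / capacity).
Vout = 1.1 * 9.5 * (62.9 / 500)
Vout = 1.1 * 9.5 * 0.1258
Vout = 1.315 mV

1.315 mV


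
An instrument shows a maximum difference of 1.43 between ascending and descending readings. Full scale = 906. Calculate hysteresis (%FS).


Hysteresis = (max difference / full scale) * 100%.
H = (1.43 / 906) * 100
H = 0.158 %FS

0.158 %FS


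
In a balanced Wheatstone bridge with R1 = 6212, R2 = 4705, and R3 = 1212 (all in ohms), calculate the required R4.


At balance: R1*R4 = R2*R3, so R4 = R2*R3/R1.
R4 = 4705 * 1212 / 6212
R4 = 5702460 / 6212
R4 = 917.97 ohm

917.97 ohm


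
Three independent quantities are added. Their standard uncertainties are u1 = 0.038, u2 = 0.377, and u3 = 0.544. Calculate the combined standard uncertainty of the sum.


For a sum of independent quantities, uc = sqrt(u1^2 + u2^2 + u3^2).
uc = sqrt(0.038^2 + 0.377^2 + 0.544^2)
uc = sqrt(0.001444 + 0.142129 + 0.295936)
uc = 0.663

0.663


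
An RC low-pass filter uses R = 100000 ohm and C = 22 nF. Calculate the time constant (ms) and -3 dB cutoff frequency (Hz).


Time constant: tau = R * C.
tau = 100000 * 2.20e-08 = 0.0022 s
tau = 2.2 ms
Cutoff frequency: fc = 1 / (2*pi*R*C).
fc = 1 / (2*pi*0.0022) = 72.34 Hz

tau = 2.2 ms, fc = 72.34 Hz


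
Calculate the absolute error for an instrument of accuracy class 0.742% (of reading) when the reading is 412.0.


Absolute error = (accuracy% / 100) * reading.
Error = (0.742 / 100) * 412.0
Error = 0.00742 * 412.0
Error = 3.057

3.057


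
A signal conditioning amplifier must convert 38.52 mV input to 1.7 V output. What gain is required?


Gain = Vout / Vin (converting to same units).
G = 1.7 V / 38.52 mV
G = 1700.0 mV / 38.52 mV
G = 44.13

44.13


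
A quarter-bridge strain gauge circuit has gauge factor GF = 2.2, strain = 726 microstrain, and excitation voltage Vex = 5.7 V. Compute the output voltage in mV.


Quarter bridge output: Vout = (GF * epsilon * Vex) / 4.
Vout = (2.2 * 726e-6 * 5.7) / 4
Vout = 0.00910404 / 4 V
Vout = 0.00227601 V = 2.276 mV

2.276 mV


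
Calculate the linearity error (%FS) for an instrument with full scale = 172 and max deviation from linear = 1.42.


Linearity error = (max deviation / full scale) * 100%.
Linearity = (1.42 / 172) * 100
Linearity = 0.826 %FS

0.826 %FS


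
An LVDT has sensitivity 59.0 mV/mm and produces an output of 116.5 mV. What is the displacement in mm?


Displacement = Vout / sensitivity.
d = 116.5 / 59.0
d = 1.975 mm

1.975 mm


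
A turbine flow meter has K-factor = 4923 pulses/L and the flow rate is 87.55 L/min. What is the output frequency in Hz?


Frequency = K * Q / 60 (converting L/min to L/s).
f = 4923 * 87.55 / 60
f = 431008.65 / 60
f = 7183.48 Hz

7183.48 Hz


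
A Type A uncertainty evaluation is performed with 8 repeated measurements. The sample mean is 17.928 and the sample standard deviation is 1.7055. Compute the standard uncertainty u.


The standard uncertainty for Type A evaluation is u = s / sqrt(n).
u = 1.7055 / sqrt(8)
u = 1.7055 / 2.8284
u = 0.603

0.603


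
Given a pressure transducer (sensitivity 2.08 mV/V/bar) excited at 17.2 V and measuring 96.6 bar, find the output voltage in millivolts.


Output = sensitivity * Vex * P.
Vout = 2.08 * 17.2 * 96.6
Vout = 35.776 * 96.6
Vout = 3455.96 mV

3455.96 mV


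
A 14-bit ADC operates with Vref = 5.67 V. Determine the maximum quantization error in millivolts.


The maximum quantization error is +/- LSB/2.
LSB = Vref / 2^n = 5.67 / 16384 = 0.00034607 V
Max error = LSB / 2 = 0.00034607 / 2 = 0.00017303 V
Max error = 0.173 mV

0.173 mV


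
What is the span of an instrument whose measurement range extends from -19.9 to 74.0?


Span = upper range - lower range.
Span = 74.0 - (-19.9)
Span = 93.9

93.9


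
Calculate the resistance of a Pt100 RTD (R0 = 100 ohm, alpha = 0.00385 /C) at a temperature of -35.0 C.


The RTD equation: Rt = R0 * (1 + alpha * T).
Rt = 100 * (1 + 0.00385 * -35.0)
Rt = 100 * (1 + -0.13475)
Rt = 100 * 0.86525
Rt = 86.525 ohm

86.525 ohm


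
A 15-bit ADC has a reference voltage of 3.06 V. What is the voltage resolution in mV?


The resolution (LSB) of an ADC is Vref / 2^n.
LSB = 3.06 / 2^15
LSB = 3.06 / 32768
LSB = 9.338e-05 V = 0.09338379 mV

0.09338379 mV


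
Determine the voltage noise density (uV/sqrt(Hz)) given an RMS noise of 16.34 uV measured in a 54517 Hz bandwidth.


Noise spectral density = Vrms / sqrt(BW).
NSD = 16.34 / sqrt(54517)
NSD = 16.34 / 233.4888
NSD = 0.07 uV/sqrt(Hz)

0.07 uV/sqrt(Hz)


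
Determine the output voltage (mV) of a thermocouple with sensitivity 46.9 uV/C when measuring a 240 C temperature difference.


The thermocouple output V = sensitivity * dT.
V = 46.9 uV/C * 240 C
V = 11256.0 uV
V = 11.256 mV

11.256 mV


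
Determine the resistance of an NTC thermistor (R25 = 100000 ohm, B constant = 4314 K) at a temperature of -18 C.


NTC thermistor equation: Rt = R25 * exp(B * (1/T - 1/T25)).
T in Kelvin: 255.15 K, T25 = 298.15 K
1/T - 1/T25 = 1/255.15 - 1/298.15 = 0.00056525
B * (1/T - 1/T25) = 4314 * 0.00056525 = 2.4385
Rt = 100000 * exp(2.4385) = 1145555.1 ohm

1145555.1 ohm


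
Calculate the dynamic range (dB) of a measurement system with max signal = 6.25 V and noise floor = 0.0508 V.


Dynamic range = 20 * log10(Vmax / Vnoise).
DR = 20 * log10(6.25 / 0.0508)
DR = 20 * log10(123.03)
DR = 41.8 dB

41.8 dB


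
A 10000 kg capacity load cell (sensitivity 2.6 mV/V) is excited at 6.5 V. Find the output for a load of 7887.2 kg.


Vout = rated_output * Vex * (load / capacity).
Vout = 2.6 * 6.5 * (7887.2 / 10000)
Vout = 2.6 * 6.5 * 0.78872
Vout = 13.329 mV

13.329 mV


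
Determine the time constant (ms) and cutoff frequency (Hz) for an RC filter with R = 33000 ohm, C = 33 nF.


Time constant: tau = R * C.
tau = 33000 * 3.30e-08 = 0.001089 s
tau = 1.089 ms
Cutoff frequency: fc = 1 / (2*pi*R*C).
fc = 1 / (2*pi*0.001089) = 146.15 Hz

tau = 1.089 ms, fc = 146.15 Hz


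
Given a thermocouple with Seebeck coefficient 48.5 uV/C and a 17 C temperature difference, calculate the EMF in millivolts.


The thermocouple output V = sensitivity * dT.
V = 48.5 uV/C * 17 C
V = 824.5 uV
V = 0.825 mV

0.825 mV


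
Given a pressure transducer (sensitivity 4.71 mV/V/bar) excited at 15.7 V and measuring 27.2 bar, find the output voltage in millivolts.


Output = sensitivity * Vex * P.
Vout = 4.71 * 15.7 * 27.2
Vout = 73.947 * 27.2
Vout = 2011.36 mV

2011.36 mV


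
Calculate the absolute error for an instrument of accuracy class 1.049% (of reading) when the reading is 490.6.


Absolute error = (accuracy% / 100) * reading.
Error = (1.049 / 100) * 490.6
Error = 0.01049 * 490.6
Error = 5.1464

5.1464
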